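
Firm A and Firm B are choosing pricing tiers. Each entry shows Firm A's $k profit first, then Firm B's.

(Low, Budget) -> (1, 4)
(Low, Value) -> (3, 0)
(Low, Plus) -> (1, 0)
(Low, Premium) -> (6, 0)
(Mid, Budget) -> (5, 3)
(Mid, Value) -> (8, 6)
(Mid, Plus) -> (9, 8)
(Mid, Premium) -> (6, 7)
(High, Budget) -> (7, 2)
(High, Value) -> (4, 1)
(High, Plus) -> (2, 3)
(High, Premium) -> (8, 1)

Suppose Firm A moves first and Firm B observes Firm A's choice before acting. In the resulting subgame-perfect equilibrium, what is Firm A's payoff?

Backward induction with Firm A moving first.
- Low: Firm B compares 4, 0, 0, 0 and picks Budget; Firm A would get 1.
- Mid: Firm B compares 3, 6, 8, 7 and picks Plus; Firm A would get 9.
- High: Firm B compares 2, 1, 3, 1 and picks Plus; Firm A would get 2.
Firm A's induced payoffs are 1, 9, 2, so Firm A commits to Mid. Subgame-perfect outcome: (Mid, Plus) with payoffs (9, 8).

9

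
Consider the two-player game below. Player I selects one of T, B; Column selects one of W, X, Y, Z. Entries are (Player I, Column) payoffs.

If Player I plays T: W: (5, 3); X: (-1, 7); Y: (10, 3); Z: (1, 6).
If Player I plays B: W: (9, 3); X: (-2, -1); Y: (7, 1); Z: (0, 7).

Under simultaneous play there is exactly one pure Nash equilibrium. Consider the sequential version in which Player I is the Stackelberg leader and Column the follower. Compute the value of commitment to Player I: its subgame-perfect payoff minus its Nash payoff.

1

Work backward from Column's decision.
- T: BR = X, leader payoff -1.
- B: BR = Z, leader payoff 0.
Player I's induced payoffs are -1, 0, so Player I commits to B. Subgame-perfect outcome: (B, Z) with payoffs (0, 7).
For the simultaneous game, intersect best replies.
Player I's best replies: W→B; X→T; Y→T; Z→T.
Column's best replies: T→X; B→Z.
The unique mutual best reply is (T, X), giving (-1, 7).
Player I's commitment gain: 0 − -1 = 1.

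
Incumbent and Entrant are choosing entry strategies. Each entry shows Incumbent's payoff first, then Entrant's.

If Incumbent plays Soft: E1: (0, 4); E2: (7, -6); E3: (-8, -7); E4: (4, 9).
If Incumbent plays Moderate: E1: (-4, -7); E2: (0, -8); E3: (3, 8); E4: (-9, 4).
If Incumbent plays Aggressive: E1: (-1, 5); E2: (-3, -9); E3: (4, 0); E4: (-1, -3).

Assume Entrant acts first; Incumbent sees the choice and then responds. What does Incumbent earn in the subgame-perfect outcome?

4

Backward induction with Entrant moving first.
- E1: Incumbent compares 0, -4, -1 and picks Soft; Entrant would get 4.
- E2: Incumbent compares 7, 0, -3 and picks Soft; Entrant would get -6.
- E3: Incumbent compares -8, 3, 4 and picks Aggressive; Entrant would get 0.
- E4: Incumbent compares 4, -9, -1 and picks Soft; Entrant would get 9.
Maximizing over 4, -6, 0, 9, Entrant chooses E4. Subgame-perfect outcome: (Soft, E4) with payoffs (4, 9).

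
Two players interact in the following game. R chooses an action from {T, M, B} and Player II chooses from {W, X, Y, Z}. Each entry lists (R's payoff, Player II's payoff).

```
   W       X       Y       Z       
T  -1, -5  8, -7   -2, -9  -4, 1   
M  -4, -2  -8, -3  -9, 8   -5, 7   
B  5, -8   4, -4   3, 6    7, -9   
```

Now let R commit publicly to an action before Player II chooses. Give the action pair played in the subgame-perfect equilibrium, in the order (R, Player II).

(B, Y)

Solve by backward induction (R leads).
- T: BR = Z, leader payoff -4.
- M: BR = Y, leader payoff -9.
- B: BR = Y, leader payoff 3.
Among -4, -9, 3, the best is 3 at B. Subgame-perfect outcome: (B, Y) with payoffs (3, 6).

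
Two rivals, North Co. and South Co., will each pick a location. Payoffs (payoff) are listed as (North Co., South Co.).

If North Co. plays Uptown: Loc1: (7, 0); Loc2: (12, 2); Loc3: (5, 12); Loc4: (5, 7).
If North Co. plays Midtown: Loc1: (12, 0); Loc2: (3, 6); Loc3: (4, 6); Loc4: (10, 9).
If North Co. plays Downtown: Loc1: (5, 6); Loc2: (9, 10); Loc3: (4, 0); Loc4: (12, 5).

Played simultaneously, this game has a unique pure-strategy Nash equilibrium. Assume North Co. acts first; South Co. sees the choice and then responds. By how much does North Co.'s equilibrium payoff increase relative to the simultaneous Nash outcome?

South Co. best-responds to each possible North Co. move:
- Uptown: BR = Loc3, leader payoff 5.
- Midtown: BR = Loc4, leader payoff 10.
- Downtown: BR = Loc2, leader payoff 9.
Among 5, 10, 9, the best is 10 at Midtown. Subgame-perfect outcome: (Midtown, Loc4) with payoffs (10, 9).
Under simultaneous play:
North Co.'s best replies: Loc1→Midtown; Loc2→Uptown; Loc3→Uptown; Loc4→Downtown.
South Co.'s best replies: Uptown→Loc3; Midtown→Loc4; Downtown→Loc2.
The unique mutual best reply is (Uptown, Loc3), giving (5, 12).
North Co.'s commitment gain: 10 − 5 = 5.

5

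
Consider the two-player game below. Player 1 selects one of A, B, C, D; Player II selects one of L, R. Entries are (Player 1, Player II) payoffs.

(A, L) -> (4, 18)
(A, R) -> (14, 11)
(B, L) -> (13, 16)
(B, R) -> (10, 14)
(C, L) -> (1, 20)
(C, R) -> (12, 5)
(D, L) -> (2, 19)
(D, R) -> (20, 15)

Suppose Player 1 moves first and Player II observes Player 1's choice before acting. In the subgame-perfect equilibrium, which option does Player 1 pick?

Solve by backward induction (Player 1 leads).
- A: BR = L, leader payoff 4.
- B: BR = L, leader payoff 13.
- C: BR = L, leader payoff 1.
- D: BR = L, leader payoff 2.
Maximizing over 4, 13, 1, 2, Player 1 chooses B. Subgame-perfect outcome: (B, L) with payoffs (13, 16).

B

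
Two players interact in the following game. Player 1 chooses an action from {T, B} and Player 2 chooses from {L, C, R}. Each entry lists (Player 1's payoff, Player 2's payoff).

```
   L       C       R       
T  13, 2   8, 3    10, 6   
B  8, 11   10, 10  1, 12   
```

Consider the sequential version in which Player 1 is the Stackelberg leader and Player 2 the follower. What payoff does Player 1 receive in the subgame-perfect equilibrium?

Player 2 best-responds to each possible Player 1 move:
- T → Player 2 plays R (best of 2, 3, 6); Player 1 gets 10.
- B → Player 2 plays R (best of 11, 10, 12); Player 1 gets 1.
Among 10, 1, the best is 10 at T. Subgame-perfect outcome: (T, R) with payoffs (10, 6).

10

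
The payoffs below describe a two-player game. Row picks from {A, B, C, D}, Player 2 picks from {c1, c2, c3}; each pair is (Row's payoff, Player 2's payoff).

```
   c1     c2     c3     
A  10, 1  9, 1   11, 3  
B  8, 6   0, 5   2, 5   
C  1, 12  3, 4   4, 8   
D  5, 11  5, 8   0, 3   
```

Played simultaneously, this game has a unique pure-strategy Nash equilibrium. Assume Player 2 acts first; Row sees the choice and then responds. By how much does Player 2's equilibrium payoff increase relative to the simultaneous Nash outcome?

Work backward from Row's decision.
- c1: Row compares 10, 8, 1, 5 and picks A; Player 2 would get 1.
- c2: Row compares 9, 0, 3, 5 and picks A; Player 2 would get 1.
- c3: Row compares 11, 2, 4, 0 and picks A; Player 2 would get 3.
Player 2's induced payoffs are 1, 1, 3, so Player 2 commits to c3. Subgame-perfect outcome: (A, c3) with payoffs (11, 3).
Under simultaneous play:
Row's best replies: c1→A; c2→A; c3→A.
Player 2's best replies: A→c3; B→c1; C→c1; D→c1.
The unique mutual best reply is (A, c3), giving (11, 3).
Player 2's commitment gain: 3 − 3 = 0.

0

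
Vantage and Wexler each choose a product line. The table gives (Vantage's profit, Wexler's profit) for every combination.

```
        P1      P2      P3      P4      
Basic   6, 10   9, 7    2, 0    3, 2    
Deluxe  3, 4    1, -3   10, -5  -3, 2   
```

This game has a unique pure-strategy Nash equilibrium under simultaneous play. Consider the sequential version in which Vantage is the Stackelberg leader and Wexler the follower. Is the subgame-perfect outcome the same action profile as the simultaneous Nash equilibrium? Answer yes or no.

Work backward from Wexler's decision.
- Basic → Wexler plays P1 (best of 10, 7, 0, 2); Vantage gets 6.
- Deluxe → Wexler plays P1 (best of 4, -3, -5, 2); Vantage gets 3.
Maximizing over 6, 3, Vantage chooses Basic. Subgame-perfect outcome: (Basic, P1) with payoffs (6, 10).
Now find the simultaneous Nash equilibrium.
Vantage's best replies: P1→Basic; P2→Basic; P3→Deluxe; P4→Basic.
Wexler's best replies: Basic→P1; Deluxe→P1.
The unique mutual best reply is (Basic, P1), giving (6, 10).
Sequential outcome (Basic, P1) coincides with the Nash profile (Basic, P1).

yes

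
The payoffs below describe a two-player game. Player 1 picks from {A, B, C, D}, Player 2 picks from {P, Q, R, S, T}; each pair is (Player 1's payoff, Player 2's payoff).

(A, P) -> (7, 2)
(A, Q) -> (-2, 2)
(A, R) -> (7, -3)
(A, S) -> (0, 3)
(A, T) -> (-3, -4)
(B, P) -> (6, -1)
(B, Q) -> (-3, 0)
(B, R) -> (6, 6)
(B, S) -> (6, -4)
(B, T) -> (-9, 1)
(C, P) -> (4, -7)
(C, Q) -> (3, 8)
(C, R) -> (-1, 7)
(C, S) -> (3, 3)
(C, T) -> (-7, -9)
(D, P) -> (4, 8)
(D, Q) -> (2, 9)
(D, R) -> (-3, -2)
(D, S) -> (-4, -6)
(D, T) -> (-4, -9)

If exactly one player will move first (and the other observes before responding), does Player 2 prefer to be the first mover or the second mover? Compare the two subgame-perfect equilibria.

If Player 1 leads: Player 2's best replies are A→S, B→R, C→Q, D→Q; Player 1's induced payoffs 0, 6, 3, 2; outcome (B, R), payoffs (6, 6).
If Player 2 leads: Player 1's best replies are P→A, Q→C, R→A, S→B, T→A; Player 2's induced payoffs 2, 8, -3, -4, -4; outcome (C, Q), payoffs (3, 8).
Player 2 gets 8 moving first and 6 moving second, so Player 2 prefers to move first.

first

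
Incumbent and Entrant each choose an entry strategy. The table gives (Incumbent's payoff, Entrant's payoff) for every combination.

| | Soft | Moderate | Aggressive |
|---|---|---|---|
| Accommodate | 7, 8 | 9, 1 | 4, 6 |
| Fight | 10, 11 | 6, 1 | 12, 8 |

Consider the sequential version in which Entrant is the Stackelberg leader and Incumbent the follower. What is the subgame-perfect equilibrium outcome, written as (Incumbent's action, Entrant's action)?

(Fight, Soft)

Work backward from Incumbent's decision.
- Soft → Incumbent plays Fight (best of 7, 10); Entrant gets 11.
- Moderate → Incumbent plays Accommodate (best of 9, 6); Entrant gets 1.
- Aggressive → Incumbent plays Fight (best of 4, 12); Entrant gets 8.
Entrant's induced payoffs are 11, 1, 8, so Entrant commits to Soft. Subgame-perfect outcome: (Fight, Soft) with payoffs (10, 11).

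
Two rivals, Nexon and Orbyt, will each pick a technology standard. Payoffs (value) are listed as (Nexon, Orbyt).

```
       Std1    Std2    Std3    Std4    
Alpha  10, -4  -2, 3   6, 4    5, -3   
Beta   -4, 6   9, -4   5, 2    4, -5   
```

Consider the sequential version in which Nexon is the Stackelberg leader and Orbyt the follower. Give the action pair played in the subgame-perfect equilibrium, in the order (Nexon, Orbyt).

Backward induction with Nexon moving first.
- Alpha → Orbyt plays Std3 (best of -4, 3, 4, -3); Nexon gets 6.
- Beta → Orbyt plays Std1 (best of 6, -4, 2, -5); Nexon gets -4.
Nexon's induced payoffs are 6, -4, so Nexon commits to Alpha. Subgame-perfect outcome: (Alpha, Std3) with payoffs (6, 4).

(Alpha, Std3)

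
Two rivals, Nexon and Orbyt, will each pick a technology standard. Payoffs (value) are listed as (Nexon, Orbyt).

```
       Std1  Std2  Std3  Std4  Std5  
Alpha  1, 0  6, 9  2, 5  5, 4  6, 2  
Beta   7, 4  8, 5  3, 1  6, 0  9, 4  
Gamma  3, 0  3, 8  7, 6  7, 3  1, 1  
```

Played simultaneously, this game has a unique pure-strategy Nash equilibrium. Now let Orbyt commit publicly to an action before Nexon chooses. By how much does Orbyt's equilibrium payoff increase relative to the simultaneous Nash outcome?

Solve by backward induction (Orbyt leads).
- Std1 → Nexon plays Beta (best of 1, 7, 3); Orbyt gets 4.
- Std2 → Nexon plays Beta (best of 6, 8, 3); Orbyt gets 5.
- Std3 → Nexon plays Gamma (best of 2, 3, 7); Orbyt gets 6.
- Std4 → Nexon plays Gamma (best of 5, 6, 7); Orbyt gets 3.
- Std5 → Nexon plays Beta (best of 6, 9, 1); Orbyt gets 4.
Maximizing over 4, 5, 6, 3, 4, Orbyt chooses Std3. Subgame-perfect outcome: (Gamma, Std3) with payoffs (7, 6).
Under simultaneous play:
Nexon's best replies: Std1→Beta; Std2→Beta; Std3→Gamma; Std4→Gamma; Std5→Beta.
Orbyt's best replies: Alpha→Std2; Beta→Std2; Gamma→Std2.
The unique mutual best reply is (Beta, Std2), giving (8, 5).
Orbyt's commitment gain: 6 − 5 = 1.

1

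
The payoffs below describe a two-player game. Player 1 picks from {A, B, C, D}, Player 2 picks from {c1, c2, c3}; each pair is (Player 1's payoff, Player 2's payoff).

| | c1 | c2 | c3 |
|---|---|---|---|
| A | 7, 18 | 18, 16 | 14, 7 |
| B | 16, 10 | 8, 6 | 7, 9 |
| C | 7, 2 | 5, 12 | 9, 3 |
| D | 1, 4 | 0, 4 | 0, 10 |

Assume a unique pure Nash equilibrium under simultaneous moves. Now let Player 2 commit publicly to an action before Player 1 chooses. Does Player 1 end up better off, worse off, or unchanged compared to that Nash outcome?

better off

Solve by backward induction (Player 2 leads).
- c1: BR = B, leader payoff 10.
- c2: BR = A, leader payoff 16.
- c3: BR = A, leader payoff 7.
Maximizing over 10, 16, 7, Player 2 chooses c2. Subgame-perfect outcome: (A, c2) with payoffs (18, 16).
Under simultaneous play:
Player 1's best replies: c1→B; c2→A; c3→A.
Player 2's best replies: A→c1; B→c1; C→c2; D→c3.
The unique mutual best reply is (B, c1), giving (16, 10).
Player 1 earns 18 sequentially versus 16 at the Nash outcome: better off.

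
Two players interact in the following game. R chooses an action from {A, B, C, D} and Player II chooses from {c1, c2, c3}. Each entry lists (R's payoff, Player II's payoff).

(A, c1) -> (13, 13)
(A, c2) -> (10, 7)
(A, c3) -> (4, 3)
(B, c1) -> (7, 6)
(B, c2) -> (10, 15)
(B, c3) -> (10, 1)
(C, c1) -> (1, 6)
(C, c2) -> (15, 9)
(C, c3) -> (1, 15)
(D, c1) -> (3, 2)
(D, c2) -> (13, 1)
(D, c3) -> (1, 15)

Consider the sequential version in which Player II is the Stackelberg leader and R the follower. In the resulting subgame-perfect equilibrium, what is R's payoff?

Backward induction with Player II moving first.
- c1: BR = A, leader payoff 13.
- c2: BR = C, leader payoff 9.
- c3: BR = B, leader payoff 1.
Player II's induced payoffs are 13, 9, 1, so Player II commits to c1. Subgame-perfect outcome: (A, c1) with payoffs (13, 13).

13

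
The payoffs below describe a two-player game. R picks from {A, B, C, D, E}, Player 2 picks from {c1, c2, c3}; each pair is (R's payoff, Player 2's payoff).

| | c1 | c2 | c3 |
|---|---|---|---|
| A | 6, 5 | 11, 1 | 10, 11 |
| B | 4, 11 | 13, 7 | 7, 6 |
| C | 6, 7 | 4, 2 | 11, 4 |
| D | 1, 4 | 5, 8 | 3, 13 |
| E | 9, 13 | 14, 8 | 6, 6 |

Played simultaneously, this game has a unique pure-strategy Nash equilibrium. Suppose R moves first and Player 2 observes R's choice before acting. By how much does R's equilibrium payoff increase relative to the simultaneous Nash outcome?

1

Solve by backward induction (R leads).
- A: BR = c3, leader payoff 10.
- B: BR = c1, leader payoff 4.
- C: BR = c1, leader payoff 6.
- D: BR = c3, leader payoff 3.
- E: BR = c1, leader payoff 9.
Among 10, 4, 6, 3, 9, the best is 10 at A. Subgame-perfect outcome: (A, c3) with payoffs (10, 11).
Now find the simultaneous Nash equilibrium.
R's best replies: c1→E; c2→E; c3→C.
Player 2's best replies: A→c3; B→c1; C→c1; D→c3; E→c1.
Only (E, c1) has each player best-responding; Nash payoffs (9, 13).
R's commitment gain: 10 − 9 = 1.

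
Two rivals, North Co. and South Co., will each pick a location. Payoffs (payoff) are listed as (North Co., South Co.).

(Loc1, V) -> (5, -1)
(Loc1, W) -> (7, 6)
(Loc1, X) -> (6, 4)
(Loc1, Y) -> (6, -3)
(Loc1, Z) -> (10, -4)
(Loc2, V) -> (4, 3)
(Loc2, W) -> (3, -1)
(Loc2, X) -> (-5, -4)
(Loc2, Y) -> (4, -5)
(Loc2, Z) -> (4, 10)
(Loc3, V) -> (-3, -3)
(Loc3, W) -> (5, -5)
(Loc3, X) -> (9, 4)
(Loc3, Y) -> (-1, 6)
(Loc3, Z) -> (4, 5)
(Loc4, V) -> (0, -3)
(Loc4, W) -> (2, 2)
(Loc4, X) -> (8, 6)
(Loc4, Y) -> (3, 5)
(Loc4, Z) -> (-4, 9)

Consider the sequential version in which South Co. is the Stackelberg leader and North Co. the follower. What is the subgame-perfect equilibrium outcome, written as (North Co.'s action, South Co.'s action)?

Backward induction with South Co. moving first.
- V: BR = Loc1, leader payoff -1.
- W: BR = Loc1, leader payoff 6.
- X: BR = Loc3, leader payoff 4.
- Y: BR = Loc1, leader payoff -3.
- Z: BR = Loc1, leader payoff -4.
Maximizing over -1, 6, 4, -3, -4, South Co. chooses W. Subgame-perfect outcome: (Loc1, W) with payoffs (7, 6).

(Loc1, W)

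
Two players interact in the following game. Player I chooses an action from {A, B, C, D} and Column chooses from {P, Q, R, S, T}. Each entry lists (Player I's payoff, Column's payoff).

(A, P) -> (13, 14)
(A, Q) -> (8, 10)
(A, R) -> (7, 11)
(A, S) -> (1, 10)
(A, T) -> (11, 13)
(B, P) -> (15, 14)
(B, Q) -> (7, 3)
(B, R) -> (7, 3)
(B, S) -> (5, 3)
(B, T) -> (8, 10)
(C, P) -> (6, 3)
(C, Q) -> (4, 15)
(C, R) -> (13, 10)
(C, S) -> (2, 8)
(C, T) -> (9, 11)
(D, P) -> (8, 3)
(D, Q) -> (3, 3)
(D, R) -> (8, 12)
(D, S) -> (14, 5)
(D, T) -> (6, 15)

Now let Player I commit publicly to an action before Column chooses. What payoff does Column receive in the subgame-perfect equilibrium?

Backward induction with Player I moving first.
- A: BR = P, leader payoff 13.
- B: BR = P, leader payoff 15.
- C: BR = Q, leader payoff 4.
- D: BR = T, leader payoff 6.
Among 13, 15, 4, 6, the best is 15 at B. Subgame-perfect outcome: (B, P) with payoffs (15, 14).

14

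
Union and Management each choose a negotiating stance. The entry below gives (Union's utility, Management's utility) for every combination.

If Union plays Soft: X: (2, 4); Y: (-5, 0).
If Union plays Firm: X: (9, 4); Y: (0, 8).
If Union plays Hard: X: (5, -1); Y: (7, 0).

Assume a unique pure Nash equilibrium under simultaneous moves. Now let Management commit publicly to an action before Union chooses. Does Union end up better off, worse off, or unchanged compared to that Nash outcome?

better off

Union best-responds to each possible Management move:
- X: Union compares 2, 9, 5 and picks Firm; Management would get 4.
- Y: Union compares -5, 0, 7 and picks Hard; Management would get 0.
Maximizing over 4, 0, Management chooses X. Subgame-perfect outcome: (Firm, X) with payoffs (9, 4).
For the simultaneous game, intersect best replies.
Union's best replies: X→Firm; Y→Hard.
Management's best replies: Soft→X; Firm→Y; Hard→Y.
Only (Hard, Y) has each player best-responding; Nash payoffs (7, 0).
Union earns 9 sequentially versus 7 at the Nash outcome: better off.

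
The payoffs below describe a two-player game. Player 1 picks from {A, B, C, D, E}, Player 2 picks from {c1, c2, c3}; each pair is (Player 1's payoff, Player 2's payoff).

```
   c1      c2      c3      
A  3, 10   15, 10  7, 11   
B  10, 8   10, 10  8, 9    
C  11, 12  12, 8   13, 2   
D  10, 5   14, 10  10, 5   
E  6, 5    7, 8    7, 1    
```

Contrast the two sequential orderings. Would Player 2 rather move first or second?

first

If Player 1 leads: Player 2's best replies are A→c3, B→c2, C→c1, D→c2, E→c2; Player 1's induced payoffs 7, 10, 11, 14, 7; outcome (D, c2), payoffs (14, 10).
If Player 2 leads: Player 1's best replies are c1→C, c2→A, c3→C; Player 2's induced payoffs 12, 10, 2; outcome (C, c1), payoffs (11, 12).
Player 2 gets 12 moving first and 10 moving second, so Player 2 prefers to move first.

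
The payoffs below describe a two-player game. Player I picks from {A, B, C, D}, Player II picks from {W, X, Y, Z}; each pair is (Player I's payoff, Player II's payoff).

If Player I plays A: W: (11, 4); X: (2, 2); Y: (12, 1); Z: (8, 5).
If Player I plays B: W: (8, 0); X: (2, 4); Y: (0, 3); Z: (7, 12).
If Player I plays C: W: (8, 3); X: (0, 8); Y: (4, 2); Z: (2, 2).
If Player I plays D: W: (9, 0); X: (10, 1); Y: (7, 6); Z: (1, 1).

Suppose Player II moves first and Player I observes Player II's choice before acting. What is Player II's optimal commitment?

Z

Player I best-responds to each possible Player II move:
- W → Player I plays A (best of 11, 8, 8, 9); Player II gets 4.
- X → Player I plays D (best of 2, 2, 0, 10); Player II gets 1.
- Y → Player I plays A (best of 12, 0, 4, 7); Player II gets 1.
- Z → Player I plays A (best of 8, 7, 2, 1); Player II gets 5.
Player II's induced payoffs are 4, 1, 1, 5, so Player II commits to Z. Subgame-perfect outcome: (A, Z) with payoffs (8, 5).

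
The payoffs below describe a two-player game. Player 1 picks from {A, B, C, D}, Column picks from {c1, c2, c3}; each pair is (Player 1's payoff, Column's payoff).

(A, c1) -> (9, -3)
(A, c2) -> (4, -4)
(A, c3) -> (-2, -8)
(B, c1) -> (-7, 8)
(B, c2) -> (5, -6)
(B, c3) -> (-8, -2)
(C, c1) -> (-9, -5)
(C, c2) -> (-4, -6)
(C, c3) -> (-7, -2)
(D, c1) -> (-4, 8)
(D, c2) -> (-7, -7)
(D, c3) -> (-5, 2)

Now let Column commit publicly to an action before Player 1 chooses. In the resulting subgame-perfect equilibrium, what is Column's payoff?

-3

Work backward from Player 1's decision.
- c1 → Player 1 plays A (best of 9, -7, -9, -4); Column gets -3.
- c2 → Player 1 plays B (best of 4, 5, -4, -7); Column gets -6.
- c3 → Player 1 plays A (best of -2, -8, -7, -5); Column gets -8.
Maximizing over -3, -6, -8, Column chooses c1. Subgame-perfect outcome: (A, c1) with payoffs (9, -3).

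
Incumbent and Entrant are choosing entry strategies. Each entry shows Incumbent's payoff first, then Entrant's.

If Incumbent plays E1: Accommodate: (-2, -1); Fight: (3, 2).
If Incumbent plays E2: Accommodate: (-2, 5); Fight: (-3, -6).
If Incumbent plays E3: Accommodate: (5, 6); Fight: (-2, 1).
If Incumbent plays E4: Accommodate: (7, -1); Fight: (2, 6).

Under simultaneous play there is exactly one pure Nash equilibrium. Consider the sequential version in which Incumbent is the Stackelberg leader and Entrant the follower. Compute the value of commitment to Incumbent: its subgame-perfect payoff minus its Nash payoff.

Backward induction with Incumbent moving first.
- E1: BR = Fight, leader payoff 3.
- E2: BR = Accommodate, leader payoff -2.
- E3: BR = Accommodate, leader payoff 5.
- E4: BR = Fight, leader payoff 2.
Maximizing over 3, -2, 5, 2, Incumbent chooses E3. Subgame-perfect outcome: (E3, Accommodate) with payoffs (5, 6).
Now find the simultaneous Nash equilibrium.
Incumbent's best replies: Accommodate→E4; Fight→E1.
Entrant's best replies: E1→Fight; E2→Accommodate; E3→Accommodate; E4→Fight.
The unique mutual best reply is (E1, Fight), giving (3, 2).
Incumbent's commitment gain: 5 − 3 = 2.

2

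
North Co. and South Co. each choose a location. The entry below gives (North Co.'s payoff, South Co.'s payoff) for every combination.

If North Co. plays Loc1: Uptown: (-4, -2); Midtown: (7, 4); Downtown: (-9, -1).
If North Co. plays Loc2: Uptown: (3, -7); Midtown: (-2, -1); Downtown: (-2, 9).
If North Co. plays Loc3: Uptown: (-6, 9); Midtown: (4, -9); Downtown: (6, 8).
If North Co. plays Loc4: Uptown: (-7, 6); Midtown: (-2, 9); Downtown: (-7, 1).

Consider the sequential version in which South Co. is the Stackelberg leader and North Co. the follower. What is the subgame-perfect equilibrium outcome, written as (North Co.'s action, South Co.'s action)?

Solve by backward induction (South Co. leads).
- Uptown: BR = Loc2, leader payoff -7.
- Midtown: BR = Loc1, leader payoff 4.
- Downtown: BR = Loc3, leader payoff 8.
Among -7, 4, 8, the best is 8 at Downtown. Subgame-perfect outcome: (Loc3, Downtown) with payoffs (6, 8).

(Loc3, Downtown)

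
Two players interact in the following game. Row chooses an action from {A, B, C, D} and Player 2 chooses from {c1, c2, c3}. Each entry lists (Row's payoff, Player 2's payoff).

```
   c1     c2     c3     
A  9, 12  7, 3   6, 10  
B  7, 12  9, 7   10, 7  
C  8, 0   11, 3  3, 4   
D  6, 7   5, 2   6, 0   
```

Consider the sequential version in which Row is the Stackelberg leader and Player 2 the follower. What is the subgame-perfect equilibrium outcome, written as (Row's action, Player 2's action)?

Work backward from Player 2's decision.
- A: BR = c1, leader payoff 9.
- B: BR = c1, leader payoff 7.
- C: BR = c3, leader payoff 3.
- D: BR = c1, leader payoff 6.
Maximizing over 9, 7, 3, 6, Row chooses A. Subgame-perfect outcome: (A, c1) with payoffs (9, 12).

(A, c1)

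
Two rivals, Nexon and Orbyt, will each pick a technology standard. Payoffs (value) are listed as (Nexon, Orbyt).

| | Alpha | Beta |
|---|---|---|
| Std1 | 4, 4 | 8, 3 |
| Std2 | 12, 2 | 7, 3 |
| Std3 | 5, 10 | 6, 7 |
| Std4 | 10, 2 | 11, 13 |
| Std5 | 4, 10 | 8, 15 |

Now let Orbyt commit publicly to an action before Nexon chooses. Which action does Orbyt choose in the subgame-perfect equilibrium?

Beta

Work backward from Nexon's decision.
- Alpha → Nexon plays Std2 (best of 4, 12, 5, 10, 4); Orbyt gets 2.
- Beta → Nexon plays Std4 (best of 8, 7, 6, 11, 8); Orbyt gets 13.
Maximizing over 2, 13, Orbyt chooses Beta. Subgame-perfect outcome: (Std4, Beta) with payoffs (11, 13).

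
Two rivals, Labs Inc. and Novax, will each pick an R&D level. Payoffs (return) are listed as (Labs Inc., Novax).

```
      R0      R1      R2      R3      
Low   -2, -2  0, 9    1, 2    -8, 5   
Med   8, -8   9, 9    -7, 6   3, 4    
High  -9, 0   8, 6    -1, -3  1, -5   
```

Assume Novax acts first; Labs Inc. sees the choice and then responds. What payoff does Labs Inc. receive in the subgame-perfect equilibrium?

9

Work backward from Labs Inc.'s decision.
- R0: Labs Inc. compares -2, 8, -9 and picks Med; Novax would get -8.
- R1: Labs Inc. compares 0, 9, 8 and picks Med; Novax would get 9.
- R2: Labs Inc. compares 1, -7, -1 and picks Low; Novax would get 2.
- R3: Labs Inc. compares -8, 3, 1 and picks Med; Novax would get 4.
Among -8, 9, 2, 4, the best is 9 at R1. Subgame-perfect outcome: (Med, R1) with payoffs (9, 9).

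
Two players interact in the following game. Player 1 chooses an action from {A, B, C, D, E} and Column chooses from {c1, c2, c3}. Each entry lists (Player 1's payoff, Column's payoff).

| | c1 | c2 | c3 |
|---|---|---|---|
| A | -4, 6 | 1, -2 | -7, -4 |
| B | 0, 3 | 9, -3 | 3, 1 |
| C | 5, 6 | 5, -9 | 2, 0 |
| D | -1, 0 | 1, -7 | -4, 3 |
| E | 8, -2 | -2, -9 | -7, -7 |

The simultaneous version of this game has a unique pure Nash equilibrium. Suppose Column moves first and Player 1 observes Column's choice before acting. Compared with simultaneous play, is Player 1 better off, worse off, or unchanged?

Backward induction with Column moving first.
- c1: BR = E, leader payoff -2.
- c2: BR = B, leader payoff -3.
- c3: BR = B, leader payoff 1.
Maximizing over -2, -3, 1, Column chooses c3. Subgame-perfect outcome: (B, c3) with payoffs (3, 1).
For the simultaneous game, intersect best replies.
Player 1's best replies: c1→E; c2→B; c3→B.
Column's best replies: A→c1; B→c1; C→c1; D→c3; E→c1.
Only (E, c1) has each player best-responding; Nash payoffs (8, -2).
Player 1 earns 3 sequentially versus 8 at the Nash outcome: worse off.

worse off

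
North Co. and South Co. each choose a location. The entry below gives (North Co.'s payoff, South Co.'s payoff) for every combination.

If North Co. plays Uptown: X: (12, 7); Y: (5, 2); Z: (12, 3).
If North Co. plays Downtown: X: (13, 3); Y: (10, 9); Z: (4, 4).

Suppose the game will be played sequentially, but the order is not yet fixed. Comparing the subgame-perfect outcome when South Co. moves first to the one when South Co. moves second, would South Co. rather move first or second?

first

If North Co. leads: South Co.'s best replies are Uptown→X, Downtown→Y; North Co.'s induced payoffs 12, 10; outcome (Uptown, X), payoffs (12, 7).
If South Co. leads: North Co.'s best replies are X→Downtown, Y→Downtown, Z→Uptown; South Co.'s induced payoffs 3, 9, 3; outcome (Downtown, Y), payoffs (10, 9).
South Co. gets 9 moving first and 7 moving second, so South Co. prefers to move first.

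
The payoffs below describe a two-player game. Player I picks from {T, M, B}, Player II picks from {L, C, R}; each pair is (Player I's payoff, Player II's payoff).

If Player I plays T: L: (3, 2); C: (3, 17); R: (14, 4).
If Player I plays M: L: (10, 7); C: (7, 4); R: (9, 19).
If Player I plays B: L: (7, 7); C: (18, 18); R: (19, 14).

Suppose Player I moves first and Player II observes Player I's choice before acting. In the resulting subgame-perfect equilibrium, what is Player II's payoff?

18

Solve by backward induction (Player I leads).
- T: BR = C, leader payoff 3.
- M: BR = R, leader payoff 9.
- B: BR = C, leader payoff 18.
Player I's induced payoffs are 3, 9, 18, so Player I commits to B. Subgame-perfect outcome: (B, C) with payoffs (18, 18).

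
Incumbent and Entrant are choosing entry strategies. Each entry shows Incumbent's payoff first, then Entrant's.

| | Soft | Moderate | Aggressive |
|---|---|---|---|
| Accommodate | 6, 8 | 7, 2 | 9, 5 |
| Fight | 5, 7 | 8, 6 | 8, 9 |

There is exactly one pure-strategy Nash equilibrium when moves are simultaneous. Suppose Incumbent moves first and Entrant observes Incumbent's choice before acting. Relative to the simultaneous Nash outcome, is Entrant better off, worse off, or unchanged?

better off

Backward induction with Incumbent moving first.
- Accommodate → Entrant plays Soft (best of 8, 2, 5); Incumbent gets 6.
- Fight → Entrant plays Aggressive (best of 7, 6, 9); Incumbent gets 8.
Maximizing over 6, 8, Incumbent chooses Fight. Subgame-perfect outcome: (Fight, Aggressive) with payoffs (8, 9).
Under simultaneous play:
Incumbent's best replies: Soft→Accommodate; Moderate→Fight; Aggressive→Accommodate.
Entrant's best replies: Accommodate→Soft; Fight→Aggressive.
The unique mutual best reply is (Accommodate, Soft), giving (6, 8).
Entrant earns 9 sequentially versus 8 at the Nash outcome: better off.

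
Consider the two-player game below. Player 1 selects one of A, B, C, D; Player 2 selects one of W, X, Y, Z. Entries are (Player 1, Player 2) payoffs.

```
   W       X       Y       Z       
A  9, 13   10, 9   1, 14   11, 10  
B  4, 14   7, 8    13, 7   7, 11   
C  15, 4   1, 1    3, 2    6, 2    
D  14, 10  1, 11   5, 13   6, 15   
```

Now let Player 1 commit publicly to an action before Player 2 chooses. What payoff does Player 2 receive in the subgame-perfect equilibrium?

Solve by backward induction (Player 1 leads).
- A → Player 2 plays Y (best of 13, 9, 14, 10); Player 1 gets 1.
- B → Player 2 plays W (best of 14, 8, 7, 11); Player 1 gets 4.
- C → Player 2 plays W (best of 4, 1, 2, 2); Player 1 gets 15.
- D → Player 2 plays Z (best of 10, 11, 13, 15); Player 1 gets 6.
Maximizing over 1, 4, 15, 6, Player 1 chooses C. Subgame-perfect outcome: (C, W) with payoffs (15, 4).

4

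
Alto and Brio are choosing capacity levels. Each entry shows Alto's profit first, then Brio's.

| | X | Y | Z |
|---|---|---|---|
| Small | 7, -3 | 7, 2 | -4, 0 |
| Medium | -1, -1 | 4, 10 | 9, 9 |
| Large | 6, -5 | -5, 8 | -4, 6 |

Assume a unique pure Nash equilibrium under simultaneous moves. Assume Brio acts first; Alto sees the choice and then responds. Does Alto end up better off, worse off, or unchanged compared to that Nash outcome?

Solve by backward induction (Brio leads).
- X: Alto compares 7, -1, 6 and picks Small; Brio would get -3.
- Y: Alto compares 7, 4, -5 and picks Small; Brio would get 2.
- Z: Alto compares -4, 9, -4 and picks Medium; Brio would get 9.
Among -3, 2, 9, the best is 9 at Z. Subgame-perfect outcome: (Medium, Z) with payoffs (9, 9).
Under simultaneous play:
Alto's best replies: X→Small; Y→Small; Z→Medium.
Brio's best replies: Small→Y; Medium→Y; Large→Y.
The unique mutual best reply is (Small, Y), giving (7, 2).
Alto earns 9 sequentially versus 7 at the Nash outcome: better off.

better off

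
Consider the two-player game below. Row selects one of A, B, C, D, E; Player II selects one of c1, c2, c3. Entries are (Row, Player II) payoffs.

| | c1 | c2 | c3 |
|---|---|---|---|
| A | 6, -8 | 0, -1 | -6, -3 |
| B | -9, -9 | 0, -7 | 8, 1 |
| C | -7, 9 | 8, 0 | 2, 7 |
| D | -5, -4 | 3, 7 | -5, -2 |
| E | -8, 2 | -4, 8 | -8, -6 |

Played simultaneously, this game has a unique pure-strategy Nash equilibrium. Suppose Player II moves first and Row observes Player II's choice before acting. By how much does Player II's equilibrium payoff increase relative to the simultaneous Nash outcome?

Solve by backward induction (Player II leads).
- c1 → Row plays A (best of 6, -9, -7, -5, -8); Player II gets -8.
- c2 → Row plays C (best of 0, 0, 8, 3, -4); Player II gets 0.
- c3 → Row plays B (best of -6, 8, 2, -5, -8); Player II gets 1.
Among -8, 0, 1, the best is 1 at c3. Subgame-perfect outcome: (B, c3) with payoffs (8, 1).
Now find the simultaneous Nash equilibrium.
Row's best replies: c1→A; c2→C; c3→B.
Player II's best replies: A→c2; B→c3; C→c1; D→c2; E→c2.
Only (B, c3) has each player best-responding; Nash payoffs (8, 1).
Player II's commitment gain: 1 − 1 = 0.

0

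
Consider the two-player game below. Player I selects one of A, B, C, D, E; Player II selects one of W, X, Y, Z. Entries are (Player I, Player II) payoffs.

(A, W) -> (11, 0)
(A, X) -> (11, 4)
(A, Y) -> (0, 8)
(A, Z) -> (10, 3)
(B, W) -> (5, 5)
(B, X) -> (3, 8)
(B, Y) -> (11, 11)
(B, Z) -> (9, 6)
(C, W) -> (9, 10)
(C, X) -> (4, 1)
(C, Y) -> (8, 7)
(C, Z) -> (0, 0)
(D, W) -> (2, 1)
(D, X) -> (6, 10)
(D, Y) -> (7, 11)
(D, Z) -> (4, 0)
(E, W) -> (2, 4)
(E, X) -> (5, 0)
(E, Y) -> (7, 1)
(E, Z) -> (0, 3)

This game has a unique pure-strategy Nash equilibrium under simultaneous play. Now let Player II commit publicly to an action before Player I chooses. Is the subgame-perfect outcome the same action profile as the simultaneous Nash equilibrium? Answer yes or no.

Solve by backward induction (Player II leads).
- W → Player I plays A (best of 11, 5, 9, 2, 2); Player II gets 0.
- X → Player I plays A (best of 11, 3, 4, 6, 5); Player II gets 4.
- Y → Player I plays B (best of 0, 11, 8, 7, 7); Player II gets 11.
- Z → Player I plays A (best of 10, 9, 0, 4, 0); Player II gets 3.
Among 0, 4, 11, 3, the best is 11 at Y. Subgame-perfect outcome: (B, Y) with payoffs (11, 11).
For the simultaneous game, intersect best replies.
Player I's best replies: W→A; X→A; Y→B; Z→A.
Player II's best replies: A→Y; B→Y; C→W; D→Y; E→W.
The unique mutual best reply is (B, Y), giving (11, 11).
Sequential outcome (B, Y) coincides with the Nash profile (B, Y).

yes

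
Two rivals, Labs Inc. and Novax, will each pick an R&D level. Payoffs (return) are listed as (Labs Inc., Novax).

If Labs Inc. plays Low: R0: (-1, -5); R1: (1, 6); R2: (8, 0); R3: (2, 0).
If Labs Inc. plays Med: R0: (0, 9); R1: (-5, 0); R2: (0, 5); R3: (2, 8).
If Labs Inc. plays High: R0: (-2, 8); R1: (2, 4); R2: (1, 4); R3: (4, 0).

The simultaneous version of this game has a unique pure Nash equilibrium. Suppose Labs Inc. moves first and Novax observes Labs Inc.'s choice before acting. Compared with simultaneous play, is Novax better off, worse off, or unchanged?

Solve by backward induction (Labs Inc. leads).
- Low: Novax compares -5, 6, 0, 0 and picks R1; Labs Inc. would get 1.
- Med: Novax compares 9, 0, 5, 8 and picks R0; Labs Inc. would get 0.
- High: Novax compares 8, 4, 4, 0 and picks R0; Labs Inc. would get -2.
Maximizing over 1, 0, -2, Labs Inc. chooses Low. Subgame-perfect outcome: (Low, R1) with payoffs (1, 6).
Under simultaneous play:
Labs Inc.'s best replies: R0→Med; R1→High; R2→Low; R3→High.
Novax's best replies: Low→R1; Med→R0; High→R0.
Only (Med, R0) has each player best-responding; Nash payoffs (0, 9).
Novax earns 6 sequentially versus 9 at the Nash outcome: worse off.

worse off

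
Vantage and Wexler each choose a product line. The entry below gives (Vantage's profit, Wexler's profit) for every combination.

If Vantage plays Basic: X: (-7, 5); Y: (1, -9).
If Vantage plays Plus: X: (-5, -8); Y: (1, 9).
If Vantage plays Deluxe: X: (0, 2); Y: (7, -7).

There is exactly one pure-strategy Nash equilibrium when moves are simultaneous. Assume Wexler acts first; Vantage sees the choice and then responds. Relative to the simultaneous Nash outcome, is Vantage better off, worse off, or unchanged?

Solve by backward induction (Wexler leads).
- X → Vantage plays Deluxe (best of -7, -5, 0); Wexler gets 2.
- Y → Vantage plays Deluxe (best of 1, 1, 7); Wexler gets -7.
Wexler's induced payoffs are 2, -7, so Wexler commits to X. Subgame-perfect outcome: (Deluxe, X) with payoffs (0, 2).
For the simultaneous game, intersect best replies.
Vantage's best replies: X→Deluxe; Y→Deluxe.
Wexler's best replies: Basic→X; Plus→Y; Deluxe→X.
The unique mutual best reply is (Deluxe, X), giving (0, 2).
Vantage earns 0 sequentially versus 0 at the Nash outcome: unchanged.

unchanged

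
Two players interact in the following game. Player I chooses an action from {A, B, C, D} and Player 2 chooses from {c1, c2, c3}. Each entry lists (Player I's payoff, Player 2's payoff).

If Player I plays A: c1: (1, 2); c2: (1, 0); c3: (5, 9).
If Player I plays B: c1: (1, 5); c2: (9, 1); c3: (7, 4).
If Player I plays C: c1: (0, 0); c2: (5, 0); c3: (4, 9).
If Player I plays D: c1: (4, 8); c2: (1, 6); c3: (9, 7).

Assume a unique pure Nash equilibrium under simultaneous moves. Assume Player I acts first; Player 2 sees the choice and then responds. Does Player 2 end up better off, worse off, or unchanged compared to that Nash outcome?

better off

Player 2 best-responds to each possible Player I move:
- A: BR = c3, leader payoff 5.
- B: BR = c1, leader payoff 1.
- C: BR = c3, leader payoff 4.
- D: BR = c1, leader payoff 4.
Player I's induced payoffs are 5, 1, 4, 4, so Player I commits to A. Subgame-perfect outcome: (A, c3) with payoffs (5, 9).
Under simultaneous play:
Player I's best replies: c1→D; c2→B; c3→D.
Player 2's best replies: A→c3; B→c1; C→c3; D→c1.
The unique mutual best reply is (D, c1), giving (4, 8).
Player 2 earns 9 sequentially versus 8 at the Nash outcome: better off.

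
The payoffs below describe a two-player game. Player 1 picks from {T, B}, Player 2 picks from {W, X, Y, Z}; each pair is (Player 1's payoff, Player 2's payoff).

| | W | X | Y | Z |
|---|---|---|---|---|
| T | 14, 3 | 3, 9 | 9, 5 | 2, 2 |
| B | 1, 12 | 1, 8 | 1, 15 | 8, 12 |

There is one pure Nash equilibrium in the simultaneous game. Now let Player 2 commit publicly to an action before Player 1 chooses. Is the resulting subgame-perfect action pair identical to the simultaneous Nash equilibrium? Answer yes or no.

no

Work backward from Player 1's decision.
- W → Player 1 plays T (best of 14, 1); Player 2 gets 3.
- X → Player 1 plays T (best of 3, 1); Player 2 gets 9.
- Y → Player 1 plays T (best of 9, 1); Player 2 gets 5.
- Z → Player 1 plays B (best of 2, 8); Player 2 gets 12.
Among 3, 9, 5, 12, the best is 12 at Z. Subgame-perfect outcome: (B, Z) with payoffs (8, 12).
For the simultaneous game, intersect best replies.
Player 1's best replies: W→T; X→T; Y→T; Z→B.
Player 2's best replies: T→X; B→Y.
The unique mutual best reply is (T, X), giving (3, 9).
Sequential outcome (B, Z) differs from the Nash profile (T, X).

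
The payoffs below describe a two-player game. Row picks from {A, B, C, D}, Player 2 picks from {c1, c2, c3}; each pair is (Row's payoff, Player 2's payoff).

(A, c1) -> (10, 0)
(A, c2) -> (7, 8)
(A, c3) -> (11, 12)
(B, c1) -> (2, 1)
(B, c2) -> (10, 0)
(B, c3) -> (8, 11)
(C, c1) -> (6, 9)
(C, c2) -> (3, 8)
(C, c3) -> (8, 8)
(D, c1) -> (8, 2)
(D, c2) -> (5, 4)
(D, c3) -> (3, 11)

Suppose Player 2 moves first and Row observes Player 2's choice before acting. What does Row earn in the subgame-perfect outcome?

11

Solve by backward induction (Player 2 leads).
- c1: BR = A, leader payoff 0.
- c2: BR = B, leader payoff 0.
- c3: BR = A, leader payoff 12.
Maximizing over 0, 0, 12, Player 2 chooses c3. Subgame-perfect outcome: (A, c3) with payoffs (11, 12).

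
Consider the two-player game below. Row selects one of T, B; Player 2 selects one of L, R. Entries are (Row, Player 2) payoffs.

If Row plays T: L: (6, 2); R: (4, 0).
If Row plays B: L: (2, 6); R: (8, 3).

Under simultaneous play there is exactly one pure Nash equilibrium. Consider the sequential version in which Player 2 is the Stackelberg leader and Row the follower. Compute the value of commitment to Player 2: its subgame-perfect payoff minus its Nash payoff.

1

Backward induction with Player 2 moving first.
- L: Row compares 6, 2 and picks T; Player 2 would get 2.
- R: Row compares 4, 8 and picks B; Player 2 would get 3.
Maximizing over 2, 3, Player 2 chooses R. Subgame-perfect outcome: (B, R) with payoffs (8, 3).
Now find the simultaneous Nash equilibrium.
Row's best replies: L→T; R→B.
Player 2's best replies: T→L; B→L.
The unique mutual best reply is (T, L), giving (6, 2).
Player 2's commitment gain: 3 − 2 = 1.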